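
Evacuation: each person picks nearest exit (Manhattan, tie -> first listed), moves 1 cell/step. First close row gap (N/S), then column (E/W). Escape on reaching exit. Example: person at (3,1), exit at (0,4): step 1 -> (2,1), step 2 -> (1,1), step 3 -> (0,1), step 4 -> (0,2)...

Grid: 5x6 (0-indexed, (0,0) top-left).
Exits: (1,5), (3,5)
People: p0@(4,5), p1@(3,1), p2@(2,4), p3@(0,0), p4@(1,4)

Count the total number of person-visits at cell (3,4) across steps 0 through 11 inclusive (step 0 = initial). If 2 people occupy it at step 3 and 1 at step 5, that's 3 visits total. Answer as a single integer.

Answer: 1

Derivation:
Step 0: p0@(4,5) p1@(3,1) p2@(2,4) p3@(0,0) p4@(1,4) -> at (3,4): 0 [-], cum=0
Step 1: p0@ESC p1@(3,2) p2@(1,4) p3@(1,0) p4@ESC -> at (3,4): 0 [-], cum=0
Step 2: p0@ESC p1@(3,3) p2@ESC p3@(1,1) p4@ESC -> at (3,4): 0 [-], cum=0
Step 3: p0@ESC p1@(3,4) p2@ESC p3@(1,2) p4@ESC -> at (3,4): 1 [p1], cum=1
Step 4: p0@ESC p1@ESC p2@ESC p3@(1,3) p4@ESC -> at (3,4): 0 [-], cum=1
Step 5: p0@ESC p1@ESC p2@ESC p3@(1,4) p4@ESC -> at (3,4): 0 [-], cum=1
Step 6: p0@ESC p1@ESC p2@ESC p3@ESC p4@ESC -> at (3,4): 0 [-], cum=1
Total visits = 1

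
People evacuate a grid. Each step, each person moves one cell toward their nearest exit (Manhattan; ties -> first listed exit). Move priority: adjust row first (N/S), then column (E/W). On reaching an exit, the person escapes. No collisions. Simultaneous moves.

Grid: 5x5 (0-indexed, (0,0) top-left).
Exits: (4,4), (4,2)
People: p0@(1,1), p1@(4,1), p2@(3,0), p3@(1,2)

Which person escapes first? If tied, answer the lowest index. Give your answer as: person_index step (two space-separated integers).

Answer: 1 1

Derivation:
Step 1: p0:(1,1)->(2,1) | p1:(4,1)->(4,2)->EXIT | p2:(3,0)->(4,0) | p3:(1,2)->(2,2)
Step 2: p0:(2,1)->(3,1) | p1:escaped | p2:(4,0)->(4,1) | p3:(2,2)->(3,2)
Step 3: p0:(3,1)->(4,1) | p1:escaped | p2:(4,1)->(4,2)->EXIT | p3:(3,2)->(4,2)->EXIT
Step 4: p0:(4,1)->(4,2)->EXIT | p1:escaped | p2:escaped | p3:escaped
Exit steps: [4, 1, 3, 3]
First to escape: p1 at step 1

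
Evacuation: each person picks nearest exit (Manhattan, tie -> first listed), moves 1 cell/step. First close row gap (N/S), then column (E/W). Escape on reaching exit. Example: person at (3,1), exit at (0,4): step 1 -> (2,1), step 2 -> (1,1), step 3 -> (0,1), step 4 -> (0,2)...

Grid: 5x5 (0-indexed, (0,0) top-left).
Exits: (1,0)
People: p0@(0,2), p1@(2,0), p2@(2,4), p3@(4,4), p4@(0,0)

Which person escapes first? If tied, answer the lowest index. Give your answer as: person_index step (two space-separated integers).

Answer: 1 1

Derivation:
Step 1: p0:(0,2)->(1,2) | p1:(2,0)->(1,0)->EXIT | p2:(2,4)->(1,4) | p3:(4,4)->(3,4) | p4:(0,0)->(1,0)->EXIT
Step 2: p0:(1,2)->(1,1) | p1:escaped | p2:(1,4)->(1,3) | p3:(3,4)->(2,4) | p4:escaped
Step 3: p0:(1,1)->(1,0)->EXIT | p1:escaped | p2:(1,3)->(1,2) | p3:(2,4)->(1,4) | p4:escaped
Step 4: p0:escaped | p1:escaped | p2:(1,2)->(1,1) | p3:(1,4)->(1,3) | p4:escaped
Step 5: p0:escaped | p1:escaped | p2:(1,1)->(1,0)->EXIT | p3:(1,3)->(1,2) | p4:escaped
Step 6: p0:escaped | p1:escaped | p2:escaped | p3:(1,2)->(1,1) | p4:escaped
Step 7: p0:escaped | p1:escaped | p2:escaped | p3:(1,1)->(1,0)->EXIT | p4:escaped
Exit steps: [3, 1, 5, 7, 1]
First to escape: p1 at step 1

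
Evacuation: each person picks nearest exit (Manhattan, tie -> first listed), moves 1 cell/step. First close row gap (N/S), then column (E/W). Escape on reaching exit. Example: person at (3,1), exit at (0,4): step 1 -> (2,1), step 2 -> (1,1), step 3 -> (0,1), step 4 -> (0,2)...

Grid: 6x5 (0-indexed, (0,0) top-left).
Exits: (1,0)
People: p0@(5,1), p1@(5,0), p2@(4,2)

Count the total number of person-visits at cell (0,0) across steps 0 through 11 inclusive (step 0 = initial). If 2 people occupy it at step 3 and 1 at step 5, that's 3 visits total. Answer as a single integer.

Answer: 0

Derivation:
Step 0: p0@(5,1) p1@(5,0) p2@(4,2) -> at (0,0): 0 [-], cum=0
Step 1: p0@(4,1) p1@(4,0) p2@(3,2) -> at (0,0): 0 [-], cum=0
Step 2: p0@(3,1) p1@(3,0) p2@(2,2) -> at (0,0): 0 [-], cum=0
Step 3: p0@(2,1) p1@(2,0) p2@(1,2) -> at (0,0): 0 [-], cum=0
Step 4: p0@(1,1) p1@ESC p2@(1,1) -> at (0,0): 0 [-], cum=0
Step 5: p0@ESC p1@ESC p2@ESC -> at (0,0): 0 [-], cum=0
Total visits = 0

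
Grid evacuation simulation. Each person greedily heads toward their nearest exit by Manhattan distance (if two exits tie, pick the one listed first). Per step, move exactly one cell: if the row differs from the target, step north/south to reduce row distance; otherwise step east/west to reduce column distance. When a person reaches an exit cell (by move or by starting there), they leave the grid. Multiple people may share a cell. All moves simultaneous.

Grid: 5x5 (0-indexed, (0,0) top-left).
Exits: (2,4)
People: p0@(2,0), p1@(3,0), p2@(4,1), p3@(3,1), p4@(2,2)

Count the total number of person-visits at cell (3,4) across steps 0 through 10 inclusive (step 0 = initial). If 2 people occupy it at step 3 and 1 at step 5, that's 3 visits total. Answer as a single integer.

Answer: 0

Derivation:
Step 0: p0@(2,0) p1@(3,0) p2@(4,1) p3@(3,1) p4@(2,2) -> at (3,4): 0 [-], cum=0
Step 1: p0@(2,1) p1@(2,0) p2@(3,1) p3@(2,1) p4@(2,3) -> at (3,4): 0 [-], cum=0
Step 2: p0@(2,2) p1@(2,1) p2@(2,1) p3@(2,2) p4@ESC -> at (3,4): 0 [-], cum=0
Step 3: p0@(2,3) p1@(2,2) p2@(2,2) p3@(2,3) p4@ESC -> at (3,4): 0 [-], cum=0
Step 4: p0@ESC p1@(2,3) p2@(2,3) p3@ESC p4@ESC -> at (3,4): 0 [-], cum=0
Step 5: p0@ESC p1@ESC p2@ESC p3@ESC p4@ESC -> at (3,4): 0 [-], cum=0
Total visits = 0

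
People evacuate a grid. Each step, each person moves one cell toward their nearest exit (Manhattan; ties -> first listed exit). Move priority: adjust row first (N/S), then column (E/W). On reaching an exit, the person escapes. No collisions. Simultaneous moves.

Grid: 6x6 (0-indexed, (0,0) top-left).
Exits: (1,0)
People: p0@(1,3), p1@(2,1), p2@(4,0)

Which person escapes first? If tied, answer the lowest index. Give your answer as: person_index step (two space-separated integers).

Step 1: p0:(1,3)->(1,2) | p1:(2,1)->(1,1) | p2:(4,0)->(3,0)
Step 2: p0:(1,2)->(1,1) | p1:(1,1)->(1,0)->EXIT | p2:(3,0)->(2,0)
Step 3: p0:(1,1)->(1,0)->EXIT | p1:escaped | p2:(2,0)->(1,0)->EXIT
Exit steps: [3, 2, 3]
First to escape: p1 at step 2

Answer: 1 2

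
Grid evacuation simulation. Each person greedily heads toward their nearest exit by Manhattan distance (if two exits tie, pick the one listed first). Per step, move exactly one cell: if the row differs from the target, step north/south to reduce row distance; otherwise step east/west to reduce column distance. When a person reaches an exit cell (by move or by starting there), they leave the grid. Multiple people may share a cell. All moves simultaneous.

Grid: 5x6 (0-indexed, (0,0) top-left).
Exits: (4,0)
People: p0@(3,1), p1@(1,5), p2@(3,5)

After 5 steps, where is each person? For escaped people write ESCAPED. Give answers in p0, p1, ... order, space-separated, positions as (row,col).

Step 1: p0:(3,1)->(4,1) | p1:(1,5)->(2,5) | p2:(3,5)->(4,5)
Step 2: p0:(4,1)->(4,0)->EXIT | p1:(2,5)->(3,5) | p2:(4,5)->(4,4)
Step 3: p0:escaped | p1:(3,5)->(4,5) | p2:(4,4)->(4,3)
Step 4: p0:escaped | p1:(4,5)->(4,4) | p2:(4,3)->(4,2)
Step 5: p0:escaped | p1:(4,4)->(4,3) | p2:(4,2)->(4,1)

ESCAPED (4,3) (4,1)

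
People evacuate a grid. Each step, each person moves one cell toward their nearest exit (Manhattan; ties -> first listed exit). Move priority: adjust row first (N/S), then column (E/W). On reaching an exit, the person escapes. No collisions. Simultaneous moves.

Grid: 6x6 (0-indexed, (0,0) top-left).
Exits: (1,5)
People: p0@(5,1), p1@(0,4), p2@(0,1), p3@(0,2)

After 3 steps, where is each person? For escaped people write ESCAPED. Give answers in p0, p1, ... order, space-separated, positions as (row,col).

Step 1: p0:(5,1)->(4,1) | p1:(0,4)->(1,4) | p2:(0,1)->(1,1) | p3:(0,2)->(1,2)
Step 2: p0:(4,1)->(3,1) | p1:(1,4)->(1,5)->EXIT | p2:(1,1)->(1,2) | p3:(1,2)->(1,3)
Step 3: p0:(3,1)->(2,1) | p1:escaped | p2:(1,2)->(1,3) | p3:(1,3)->(1,4)

(2,1) ESCAPED (1,3) (1,4)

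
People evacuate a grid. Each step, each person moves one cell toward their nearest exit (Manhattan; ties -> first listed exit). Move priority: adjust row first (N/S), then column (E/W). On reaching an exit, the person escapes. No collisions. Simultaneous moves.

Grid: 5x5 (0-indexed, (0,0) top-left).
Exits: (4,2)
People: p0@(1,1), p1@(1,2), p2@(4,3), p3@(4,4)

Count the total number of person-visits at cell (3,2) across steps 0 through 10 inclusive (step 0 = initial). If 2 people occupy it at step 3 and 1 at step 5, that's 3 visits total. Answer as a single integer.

Step 0: p0@(1,1) p1@(1,2) p2@(4,3) p3@(4,4) -> at (3,2): 0 [-], cum=0
Step 1: p0@(2,1) p1@(2,2) p2@ESC p3@(4,3) -> at (3,2): 0 [-], cum=0
Step 2: p0@(3,1) p1@(3,2) p2@ESC p3@ESC -> at (3,2): 1 [p1], cum=1
Step 3: p0@(4,1) p1@ESC p2@ESC p3@ESC -> at (3,2): 0 [-], cum=1
Step 4: p0@ESC p1@ESC p2@ESC p3@ESC -> at (3,2): 0 [-], cum=1
Total visits = 1

Answer: 1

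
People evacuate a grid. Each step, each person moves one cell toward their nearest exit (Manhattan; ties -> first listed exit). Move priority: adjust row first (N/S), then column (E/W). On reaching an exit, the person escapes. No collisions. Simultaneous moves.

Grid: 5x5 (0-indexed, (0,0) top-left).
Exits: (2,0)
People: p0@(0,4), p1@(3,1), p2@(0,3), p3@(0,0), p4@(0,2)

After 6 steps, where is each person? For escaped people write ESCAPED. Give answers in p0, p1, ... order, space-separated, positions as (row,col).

Step 1: p0:(0,4)->(1,4) | p1:(3,1)->(2,1) | p2:(0,3)->(1,3) | p3:(0,0)->(1,0) | p4:(0,2)->(1,2)
Step 2: p0:(1,4)->(2,4) | p1:(2,1)->(2,0)->EXIT | p2:(1,3)->(2,3) | p3:(1,0)->(2,0)->EXIT | p4:(1,2)->(2,2)
Step 3: p0:(2,4)->(2,3) | p1:escaped | p2:(2,3)->(2,2) | p3:escaped | p4:(2,2)->(2,1)
Step 4: p0:(2,3)->(2,2) | p1:escaped | p2:(2,2)->(2,1) | p3:escaped | p4:(2,1)->(2,0)->EXIT
Step 5: p0:(2,2)->(2,1) | p1:escaped | p2:(2,1)->(2,0)->EXIT | p3:escaped | p4:escaped
Step 6: p0:(2,1)->(2,0)->EXIT | p1:escaped | p2:escaped | p3:escaped | p4:escaped

ESCAPED ESCAPED ESCAPED ESCAPED ESCAPED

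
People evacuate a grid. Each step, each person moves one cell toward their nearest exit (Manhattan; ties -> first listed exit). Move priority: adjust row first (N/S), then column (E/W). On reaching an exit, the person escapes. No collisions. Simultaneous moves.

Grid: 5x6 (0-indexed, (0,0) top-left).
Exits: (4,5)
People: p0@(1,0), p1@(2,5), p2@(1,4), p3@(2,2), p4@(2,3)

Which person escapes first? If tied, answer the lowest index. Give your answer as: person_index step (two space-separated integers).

Step 1: p0:(1,0)->(2,0) | p1:(2,5)->(3,5) | p2:(1,4)->(2,4) | p3:(2,2)->(3,2) | p4:(2,3)->(3,3)
Step 2: p0:(2,0)->(3,0) | p1:(3,5)->(4,5)->EXIT | p2:(2,4)->(3,4) | p3:(3,2)->(4,2) | p4:(3,3)->(4,3)
Step 3: p0:(3,0)->(4,0) | p1:escaped | p2:(3,4)->(4,4) | p3:(4,2)->(4,3) | p4:(4,3)->(4,4)
Step 4: p0:(4,0)->(4,1) | p1:escaped | p2:(4,4)->(4,5)->EXIT | p3:(4,3)->(4,4) | p4:(4,4)->(4,5)->EXIT
Step 5: p0:(4,1)->(4,2) | p1:escaped | p2:escaped | p3:(4,4)->(4,5)->EXIT | p4:escaped
Step 6: p0:(4,2)->(4,3) | p1:escaped | p2:escaped | p3:escaped | p4:escaped
Step 7: p0:(4,3)->(4,4) | p1:escaped | p2:escaped | p3:escaped | p4:escaped
Step 8: p0:(4,4)->(4,5)->EXIT | p1:escaped | p2:escaped | p3:escaped | p4:escaped
Exit steps: [8, 2, 4, 5, 4]
First to escape: p1 at step 2

Answer: 1 2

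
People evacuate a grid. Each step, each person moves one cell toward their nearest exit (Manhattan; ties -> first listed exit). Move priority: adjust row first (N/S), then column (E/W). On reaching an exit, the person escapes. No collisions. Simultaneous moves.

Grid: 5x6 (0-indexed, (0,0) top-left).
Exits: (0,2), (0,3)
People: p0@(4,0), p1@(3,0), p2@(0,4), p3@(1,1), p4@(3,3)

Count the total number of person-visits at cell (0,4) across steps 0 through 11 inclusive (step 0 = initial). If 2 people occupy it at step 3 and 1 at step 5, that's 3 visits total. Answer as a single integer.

Answer: 1

Derivation:
Step 0: p0@(4,0) p1@(3,0) p2@(0,4) p3@(1,1) p4@(3,3) -> at (0,4): 1 [p2], cum=1
Step 1: p0@(3,0) p1@(2,0) p2@ESC p3@(0,1) p4@(2,3) -> at (0,4): 0 [-], cum=1
Step 2: p0@(2,0) p1@(1,0) p2@ESC p3@ESC p4@(1,3) -> at (0,4): 0 [-], cum=1
Step 3: p0@(1,0) p1@(0,0) p2@ESC p3@ESC p4@ESC -> at (0,4): 0 [-], cum=1
Step 4: p0@(0,0) p1@(0,1) p2@ESC p3@ESC p4@ESC -> at (0,4): 0 [-], cum=1
Step 5: p0@(0,1) p1@ESC p2@ESC p3@ESC p4@ESC -> at (0,4): 0 [-], cum=1
Step 6: p0@ESC p1@ESC p2@ESC p3@ESC p4@ESC -> at (0,4): 0 [-], cum=1
Total visits = 1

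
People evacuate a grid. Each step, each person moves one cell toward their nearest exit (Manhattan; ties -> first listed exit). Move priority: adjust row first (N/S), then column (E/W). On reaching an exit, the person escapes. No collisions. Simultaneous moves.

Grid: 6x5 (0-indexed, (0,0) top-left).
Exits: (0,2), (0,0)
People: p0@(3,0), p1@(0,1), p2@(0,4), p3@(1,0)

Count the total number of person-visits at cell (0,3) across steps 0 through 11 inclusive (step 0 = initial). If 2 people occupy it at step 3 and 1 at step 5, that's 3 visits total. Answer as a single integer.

Answer: 1

Derivation:
Step 0: p0@(3,0) p1@(0,1) p2@(0,4) p3@(1,0) -> at (0,3): 0 [-], cum=0
Step 1: p0@(2,0) p1@ESC p2@(0,3) p3@ESC -> at (0,3): 1 [p2], cum=1
Step 2: p0@(1,0) p1@ESC p2@ESC p3@ESC -> at (0,3): 0 [-], cum=1
Step 3: p0@ESC p1@ESC p2@ESC p3@ESC -> at (0,3): 0 [-], cum=1
Total visits = 1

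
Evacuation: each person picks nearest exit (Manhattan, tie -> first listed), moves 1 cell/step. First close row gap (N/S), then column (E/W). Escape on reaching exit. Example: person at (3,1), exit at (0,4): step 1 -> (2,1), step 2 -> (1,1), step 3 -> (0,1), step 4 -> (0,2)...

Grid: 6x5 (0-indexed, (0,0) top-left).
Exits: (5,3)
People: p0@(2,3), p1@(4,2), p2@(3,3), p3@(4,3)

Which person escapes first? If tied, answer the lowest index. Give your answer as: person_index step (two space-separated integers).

Step 1: p0:(2,3)->(3,3) | p1:(4,2)->(5,2) | p2:(3,3)->(4,3) | p3:(4,3)->(5,3)->EXIT
Step 2: p0:(3,3)->(4,3) | p1:(5,2)->(5,3)->EXIT | p2:(4,3)->(5,3)->EXIT | p3:escaped
Step 3: p0:(4,3)->(5,3)->EXIT | p1:escaped | p2:escaped | p3:escaped
Exit steps: [3, 2, 2, 1]
First to escape: p3 at step 1

Answer: 3 1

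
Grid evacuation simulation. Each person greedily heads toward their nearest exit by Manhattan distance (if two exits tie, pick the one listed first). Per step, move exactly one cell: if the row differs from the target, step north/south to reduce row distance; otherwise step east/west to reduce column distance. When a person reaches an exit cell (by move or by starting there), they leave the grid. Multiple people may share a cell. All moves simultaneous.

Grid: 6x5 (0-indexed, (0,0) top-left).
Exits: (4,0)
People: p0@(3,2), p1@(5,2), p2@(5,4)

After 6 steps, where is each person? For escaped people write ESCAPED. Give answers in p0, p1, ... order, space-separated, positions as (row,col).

Step 1: p0:(3,2)->(4,2) | p1:(5,2)->(4,2) | p2:(5,4)->(4,4)
Step 2: p0:(4,2)->(4,1) | p1:(4,2)->(4,1) | p2:(4,4)->(4,3)
Step 3: p0:(4,1)->(4,0)->EXIT | p1:(4,1)->(4,0)->EXIT | p2:(4,3)->(4,2)
Step 4: p0:escaped | p1:escaped | p2:(4,2)->(4,1)
Step 5: p0:escaped | p1:escaped | p2:(4,1)->(4,0)->EXIT

ESCAPED ESCAPED ESCAPED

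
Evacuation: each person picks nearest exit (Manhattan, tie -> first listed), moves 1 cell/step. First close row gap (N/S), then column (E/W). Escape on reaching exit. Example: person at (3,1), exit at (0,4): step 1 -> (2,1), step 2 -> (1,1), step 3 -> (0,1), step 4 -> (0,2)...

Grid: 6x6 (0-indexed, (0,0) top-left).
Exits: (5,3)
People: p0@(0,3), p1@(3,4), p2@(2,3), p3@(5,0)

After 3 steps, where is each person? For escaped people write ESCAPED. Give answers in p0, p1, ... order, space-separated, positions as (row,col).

Step 1: p0:(0,3)->(1,3) | p1:(3,4)->(4,4) | p2:(2,3)->(3,3) | p3:(5,0)->(5,1)
Step 2: p0:(1,3)->(2,3) | p1:(4,4)->(5,4) | p2:(3,3)->(4,3) | p3:(5,1)->(5,2)
Step 3: p0:(2,3)->(3,3) | p1:(5,4)->(5,3)->EXIT | p2:(4,3)->(5,3)->EXIT | p3:(5,2)->(5,3)->EXIT

(3,3) ESCAPED ESCAPED ESCAPED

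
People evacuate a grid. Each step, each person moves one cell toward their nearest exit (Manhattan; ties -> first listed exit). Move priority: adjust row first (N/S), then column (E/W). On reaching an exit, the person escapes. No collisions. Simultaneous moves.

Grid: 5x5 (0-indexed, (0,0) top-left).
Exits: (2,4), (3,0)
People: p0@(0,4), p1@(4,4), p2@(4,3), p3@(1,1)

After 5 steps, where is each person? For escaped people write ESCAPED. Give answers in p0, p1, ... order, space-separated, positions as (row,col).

Step 1: p0:(0,4)->(1,4) | p1:(4,4)->(3,4) | p2:(4,3)->(3,3) | p3:(1,1)->(2,1)
Step 2: p0:(1,4)->(2,4)->EXIT | p1:(3,4)->(2,4)->EXIT | p2:(3,3)->(2,3) | p3:(2,1)->(3,1)
Step 3: p0:escaped | p1:escaped | p2:(2,3)->(2,4)->EXIT | p3:(3,1)->(3,0)->EXIT

ESCAPED ESCAPED ESCAPED ESCAPED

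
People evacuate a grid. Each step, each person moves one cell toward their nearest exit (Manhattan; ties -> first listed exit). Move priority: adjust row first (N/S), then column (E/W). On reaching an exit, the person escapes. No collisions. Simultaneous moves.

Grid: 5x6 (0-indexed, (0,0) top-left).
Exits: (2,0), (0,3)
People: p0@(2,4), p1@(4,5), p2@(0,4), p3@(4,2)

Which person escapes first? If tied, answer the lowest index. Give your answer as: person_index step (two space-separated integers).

Answer: 2 1

Derivation:
Step 1: p0:(2,4)->(1,4) | p1:(4,5)->(3,5) | p2:(0,4)->(0,3)->EXIT | p3:(4,2)->(3,2)
Step 2: p0:(1,4)->(0,4) | p1:(3,5)->(2,5) | p2:escaped | p3:(3,2)->(2,2)
Step 3: p0:(0,4)->(0,3)->EXIT | p1:(2,5)->(1,5) | p2:escaped | p3:(2,2)->(2,1)
Step 4: p0:escaped | p1:(1,5)->(0,5) | p2:escaped | p3:(2,1)->(2,0)->EXIT
Step 5: p0:escaped | p1:(0,5)->(0,4) | p2:escaped | p3:escaped
Step 6: p0:escaped | p1:(0,4)->(0,3)->EXIT | p2:escaped | p3:escaped
Exit steps: [3, 6, 1, 4]
First to escape: p2 at step 1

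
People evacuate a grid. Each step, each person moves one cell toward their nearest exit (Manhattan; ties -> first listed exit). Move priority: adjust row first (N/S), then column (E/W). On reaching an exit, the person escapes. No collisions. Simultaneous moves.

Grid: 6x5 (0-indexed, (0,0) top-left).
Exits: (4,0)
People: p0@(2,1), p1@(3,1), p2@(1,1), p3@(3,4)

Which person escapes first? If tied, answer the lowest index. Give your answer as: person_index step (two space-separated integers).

Answer: 1 2

Derivation:
Step 1: p0:(2,1)->(3,1) | p1:(3,1)->(4,1) | p2:(1,1)->(2,1) | p3:(3,4)->(4,4)
Step 2: p0:(3,1)->(4,1) | p1:(4,1)->(4,0)->EXIT | p2:(2,1)->(3,1) | p3:(4,4)->(4,3)
Step 3: p0:(4,1)->(4,0)->EXIT | p1:escaped | p2:(3,1)->(4,1) | p3:(4,3)->(4,2)
Step 4: p0:escaped | p1:escaped | p2:(4,1)->(4,0)->EXIT | p3:(4,2)->(4,1)
Step 5: p0:escaped | p1:escaped | p2:escaped | p3:(4,1)->(4,0)->EXIT
Exit steps: [3, 2, 4, 5]
First to escape: p1 at step 2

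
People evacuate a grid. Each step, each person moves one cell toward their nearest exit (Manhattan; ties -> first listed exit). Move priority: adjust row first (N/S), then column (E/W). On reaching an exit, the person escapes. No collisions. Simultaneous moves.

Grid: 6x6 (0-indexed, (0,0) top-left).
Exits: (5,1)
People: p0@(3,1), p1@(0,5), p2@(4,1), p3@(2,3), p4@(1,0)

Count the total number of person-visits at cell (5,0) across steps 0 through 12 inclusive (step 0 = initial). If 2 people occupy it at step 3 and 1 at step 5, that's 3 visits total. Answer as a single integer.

Answer: 1

Derivation:
Step 0: p0@(3,1) p1@(0,5) p2@(4,1) p3@(2,3) p4@(1,0) -> at (5,0): 0 [-], cum=0
Step 1: p0@(4,1) p1@(1,5) p2@ESC p3@(3,3) p4@(2,0) -> at (5,0): 0 [-], cum=0
Step 2: p0@ESC p1@(2,5) p2@ESC p3@(4,3) p4@(3,0) -> at (5,0): 0 [-], cum=0
Step 3: p0@ESC p1@(3,5) p2@ESC p3@(5,3) p4@(4,0) -> at (5,0): 0 [-], cum=0
Step 4: p0@ESC p1@(4,5) p2@ESC p3@(5,2) p4@(5,0) -> at (5,0): 1 [p4], cum=1
Step 5: p0@ESC p1@(5,5) p2@ESC p3@ESC p4@ESC -> at (5,0): 0 [-], cum=1
Step 6: p0@ESC p1@(5,4) p2@ESC p3@ESC p4@ESC -> at (5,0): 0 [-], cum=1
Step 7: p0@ESC p1@(5,3) p2@ESC p3@ESC p4@ESC -> at (5,0): 0 [-], cum=1
Step 8: p0@ESC p1@(5,2) p2@ESC p3@ESC p4@ESC -> at (5,0): 0 [-], cum=1
Step 9: p0@ESC p1@ESC p2@ESC p3@ESC p4@ESC -> at (5,0): 0 [-], cum=1
Total visits = 1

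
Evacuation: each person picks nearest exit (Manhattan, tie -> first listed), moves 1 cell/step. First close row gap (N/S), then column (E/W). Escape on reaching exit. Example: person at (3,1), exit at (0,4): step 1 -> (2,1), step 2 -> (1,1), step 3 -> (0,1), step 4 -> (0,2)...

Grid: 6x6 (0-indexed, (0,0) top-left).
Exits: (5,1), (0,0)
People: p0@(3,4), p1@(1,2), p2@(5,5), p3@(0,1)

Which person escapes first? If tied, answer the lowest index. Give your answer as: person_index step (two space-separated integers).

Answer: 3 1

Derivation:
Step 1: p0:(3,4)->(4,4) | p1:(1,2)->(0,2) | p2:(5,5)->(5,4) | p3:(0,1)->(0,0)->EXIT
Step 2: p0:(4,4)->(5,4) | p1:(0,2)->(0,1) | p2:(5,4)->(5,3) | p3:escaped
Step 3: p0:(5,4)->(5,3) | p1:(0,1)->(0,0)->EXIT | p2:(5,3)->(5,2) | p3:escaped
Step 4: p0:(5,3)->(5,2) | p1:escaped | p2:(5,2)->(5,1)->EXIT | p3:escaped
Step 5: p0:(5,2)->(5,1)->EXIT | p1:escaped | p2:escaped | p3:escaped
Exit steps: [5, 3, 4, 1]
First to escape: p3 at step 1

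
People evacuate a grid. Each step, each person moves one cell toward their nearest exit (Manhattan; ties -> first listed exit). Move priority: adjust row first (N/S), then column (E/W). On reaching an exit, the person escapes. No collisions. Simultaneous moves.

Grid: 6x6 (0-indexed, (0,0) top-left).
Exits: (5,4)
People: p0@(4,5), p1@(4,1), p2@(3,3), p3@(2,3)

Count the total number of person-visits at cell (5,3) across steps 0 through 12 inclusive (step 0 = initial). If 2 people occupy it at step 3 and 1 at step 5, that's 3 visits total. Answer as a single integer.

Answer: 3

Derivation:
Step 0: p0@(4,5) p1@(4,1) p2@(3,3) p3@(2,3) -> at (5,3): 0 [-], cum=0
Step 1: p0@(5,5) p1@(5,1) p2@(4,3) p3@(3,3) -> at (5,3): 0 [-], cum=0
Step 2: p0@ESC p1@(5,2) p2@(5,3) p3@(4,3) -> at (5,3): 1 [p2], cum=1
Step 3: p0@ESC p1@(5,3) p2@ESC p3@(5,3) -> at (5,3): 2 [p1,p3], cum=3
Step 4: p0@ESC p1@ESC p2@ESC p3@ESC -> at (5,3): 0 [-], cum=3
Total visits = 3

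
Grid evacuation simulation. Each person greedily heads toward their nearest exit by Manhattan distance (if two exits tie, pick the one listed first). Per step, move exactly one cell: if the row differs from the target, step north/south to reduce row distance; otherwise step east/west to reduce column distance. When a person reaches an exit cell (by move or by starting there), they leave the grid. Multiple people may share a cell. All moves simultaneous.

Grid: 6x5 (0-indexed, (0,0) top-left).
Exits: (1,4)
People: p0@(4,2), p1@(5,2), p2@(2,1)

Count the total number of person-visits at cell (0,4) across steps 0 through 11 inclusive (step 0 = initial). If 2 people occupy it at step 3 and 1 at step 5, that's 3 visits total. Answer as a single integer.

Step 0: p0@(4,2) p1@(5,2) p2@(2,1) -> at (0,4): 0 [-], cum=0
Step 1: p0@(3,2) p1@(4,2) p2@(1,1) -> at (0,4): 0 [-], cum=0
Step 2: p0@(2,2) p1@(3,2) p2@(1,2) -> at (0,4): 0 [-], cum=0
Step 3: p0@(1,2) p1@(2,2) p2@(1,3) -> at (0,4): 0 [-], cum=0
Step 4: p0@(1,3) p1@(1,2) p2@ESC -> at (0,4): 0 [-], cum=0
Step 5: p0@ESC p1@(1,3) p2@ESC -> at (0,4): 0 [-], cum=0
Step 6: p0@ESC p1@ESC p2@ESC -> at (0,4): 0 [-], cum=0
Total visits = 0

Answer: 0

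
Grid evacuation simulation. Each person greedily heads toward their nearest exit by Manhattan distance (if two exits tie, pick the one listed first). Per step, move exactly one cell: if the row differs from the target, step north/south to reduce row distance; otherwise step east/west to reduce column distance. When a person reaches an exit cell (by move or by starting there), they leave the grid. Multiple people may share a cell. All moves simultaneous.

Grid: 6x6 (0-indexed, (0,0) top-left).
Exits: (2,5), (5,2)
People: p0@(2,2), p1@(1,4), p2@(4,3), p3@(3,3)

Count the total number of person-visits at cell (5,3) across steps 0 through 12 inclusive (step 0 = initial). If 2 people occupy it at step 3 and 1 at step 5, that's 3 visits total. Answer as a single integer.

Answer: 1

Derivation:
Step 0: p0@(2,2) p1@(1,4) p2@(4,3) p3@(3,3) -> at (5,3): 0 [-], cum=0
Step 1: p0@(2,3) p1@(2,4) p2@(5,3) p3@(2,3) -> at (5,3): 1 [p2], cum=1
Step 2: p0@(2,4) p1@ESC p2@ESC p3@(2,4) -> at (5,3): 0 [-], cum=1
Step 3: p0@ESC p1@ESC p2@ESC p3@ESC -> at (5,3): 0 [-], cum=1
Total visits = 1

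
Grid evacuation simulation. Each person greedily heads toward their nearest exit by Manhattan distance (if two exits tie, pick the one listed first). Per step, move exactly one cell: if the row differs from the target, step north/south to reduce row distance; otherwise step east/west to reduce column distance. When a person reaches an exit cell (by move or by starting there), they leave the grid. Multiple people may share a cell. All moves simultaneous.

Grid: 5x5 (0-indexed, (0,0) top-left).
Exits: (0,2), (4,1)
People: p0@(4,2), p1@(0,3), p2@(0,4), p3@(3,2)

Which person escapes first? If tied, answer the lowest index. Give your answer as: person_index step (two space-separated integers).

Step 1: p0:(4,2)->(4,1)->EXIT | p1:(0,3)->(0,2)->EXIT | p2:(0,4)->(0,3) | p3:(3,2)->(4,2)
Step 2: p0:escaped | p1:escaped | p2:(0,3)->(0,2)->EXIT | p3:(4,2)->(4,1)->EXIT
Exit steps: [1, 1, 2, 2]
First to escape: p0 at step 1

Answer: 0 1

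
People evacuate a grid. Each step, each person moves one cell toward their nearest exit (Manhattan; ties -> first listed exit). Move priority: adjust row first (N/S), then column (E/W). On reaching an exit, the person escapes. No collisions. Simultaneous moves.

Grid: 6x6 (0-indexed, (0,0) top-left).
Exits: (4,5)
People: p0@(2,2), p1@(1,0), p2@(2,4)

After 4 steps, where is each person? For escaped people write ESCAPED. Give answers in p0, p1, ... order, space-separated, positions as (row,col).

Step 1: p0:(2,2)->(3,2) | p1:(1,0)->(2,0) | p2:(2,4)->(3,4)
Step 2: p0:(3,2)->(4,2) | p1:(2,0)->(3,0) | p2:(3,4)->(4,4)
Step 3: p0:(4,2)->(4,3) | p1:(3,0)->(4,0) | p2:(4,4)->(4,5)->EXIT
Step 4: p0:(4,3)->(4,4) | p1:(4,0)->(4,1) | p2:escaped

(4,4) (4,1) ESCAPED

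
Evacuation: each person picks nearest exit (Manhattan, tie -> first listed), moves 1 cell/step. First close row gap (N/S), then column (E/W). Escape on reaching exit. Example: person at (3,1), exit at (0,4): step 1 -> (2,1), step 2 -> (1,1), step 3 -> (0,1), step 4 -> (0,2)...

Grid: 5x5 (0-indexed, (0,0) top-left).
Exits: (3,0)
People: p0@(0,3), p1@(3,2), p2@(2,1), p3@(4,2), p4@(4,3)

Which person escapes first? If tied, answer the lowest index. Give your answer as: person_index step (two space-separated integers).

Answer: 1 2

Derivation:
Step 1: p0:(0,3)->(1,3) | p1:(3,2)->(3,1) | p2:(2,1)->(3,1) | p3:(4,2)->(3,2) | p4:(4,3)->(3,3)
Step 2: p0:(1,3)->(2,3) | p1:(3,1)->(3,0)->EXIT | p2:(3,1)->(3,0)->EXIT | p3:(3,2)->(3,1) | p4:(3,3)->(3,2)
Step 3: p0:(2,3)->(3,3) | p1:escaped | p2:escaped | p3:(3,1)->(3,0)->EXIT | p4:(3,2)->(3,1)
Step 4: p0:(3,3)->(3,2) | p1:escaped | p2:escaped | p3:escaped | p4:(3,1)->(3,0)->EXIT
Step 5: p0:(3,2)->(3,1) | p1:escaped | p2:escaped | p3:escaped | p4:escaped
Step 6: p0:(3,1)->(3,0)->EXIT | p1:escaped | p2:escaped | p3:escaped | p4:escaped
Exit steps: [6, 2, 2, 3, 4]
First to escape: p1 at step 2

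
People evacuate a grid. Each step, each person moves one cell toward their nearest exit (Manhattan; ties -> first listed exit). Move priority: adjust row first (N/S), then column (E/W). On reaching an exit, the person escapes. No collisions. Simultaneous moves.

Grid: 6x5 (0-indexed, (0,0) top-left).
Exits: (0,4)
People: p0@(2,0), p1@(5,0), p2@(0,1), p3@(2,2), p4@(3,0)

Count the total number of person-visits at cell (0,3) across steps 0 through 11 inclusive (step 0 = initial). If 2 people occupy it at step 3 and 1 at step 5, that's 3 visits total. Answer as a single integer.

Answer: 5

Derivation:
Step 0: p0@(2,0) p1@(5,0) p2@(0,1) p3@(2,2) p4@(3,0) -> at (0,3): 0 [-], cum=0
Step 1: p0@(1,0) p1@(4,0) p2@(0,2) p3@(1,2) p4@(2,0) -> at (0,3): 0 [-], cum=0
Step 2: p0@(0,0) p1@(3,0) p2@(0,3) p3@(0,2) p4@(1,0) -> at (0,3): 1 [p2], cum=1
Step 3: p0@(0,1) p1@(2,0) p2@ESC p3@(0,3) p4@(0,0) -> at (0,3): 1 [p3], cum=2
Step 4: p0@(0,2) p1@(1,0) p2@ESC p3@ESC p4@(0,1) -> at (0,3): 0 [-], cum=2
Step 5: p0@(0,3) p1@(0,0) p2@ESC p3@ESC p4@(0,2) -> at (0,3): 1 [p0], cum=3
Step 6: p0@ESC p1@(0,1) p2@ESC p3@ESC p4@(0,3) -> at (0,3): 1 [p4], cum=4
Step 7: p0@ESC p1@(0,2) p2@ESC p3@ESC p4@ESC -> at (0,3): 0 [-], cum=4
Step 8: p0@ESC p1@(0,3) p2@ESC p3@ESC p4@ESC -> at (0,3): 1 [p1], cum=5
Step 9: p0@ESC p1@ESC p2@ESC p3@ESC p4@ESC -> at (0,3): 0 [-], cum=5
Total visits = 5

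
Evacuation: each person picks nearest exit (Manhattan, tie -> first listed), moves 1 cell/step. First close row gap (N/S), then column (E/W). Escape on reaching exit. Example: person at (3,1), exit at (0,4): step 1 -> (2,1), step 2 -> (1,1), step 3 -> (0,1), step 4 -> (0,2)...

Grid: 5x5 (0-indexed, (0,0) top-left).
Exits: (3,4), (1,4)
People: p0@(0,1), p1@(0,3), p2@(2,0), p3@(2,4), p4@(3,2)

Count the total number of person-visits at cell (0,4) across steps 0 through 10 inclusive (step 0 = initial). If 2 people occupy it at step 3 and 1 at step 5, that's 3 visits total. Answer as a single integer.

Step 0: p0@(0,1) p1@(0,3) p2@(2,0) p3@(2,4) p4@(3,2) -> at (0,4): 0 [-], cum=0
Step 1: p0@(1,1) p1@(1,3) p2@(3,0) p3@ESC p4@(3,3) -> at (0,4): 0 [-], cum=0
Step 2: p0@(1,2) p1@ESC p2@(3,1) p3@ESC p4@ESC -> at (0,4): 0 [-], cum=0
Step 3: p0@(1,3) p1@ESC p2@(3,2) p3@ESC p4@ESC -> at (0,4): 0 [-], cum=0
Step 4: p0@ESC p1@ESC p2@(3,3) p3@ESC p4@ESC -> at (0,4): 0 [-], cum=0
Step 5: p0@ESC p1@ESC p2@ESC p3@ESC p4@ESC -> at (0,4): 0 [-], cum=0
Total visits = 0

Answer: 0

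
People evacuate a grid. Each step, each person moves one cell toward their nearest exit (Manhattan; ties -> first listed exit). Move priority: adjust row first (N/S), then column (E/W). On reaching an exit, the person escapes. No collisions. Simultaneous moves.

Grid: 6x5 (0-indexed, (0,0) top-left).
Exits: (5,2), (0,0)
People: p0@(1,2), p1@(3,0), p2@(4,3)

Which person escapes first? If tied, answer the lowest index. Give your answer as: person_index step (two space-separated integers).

Step 1: p0:(1,2)->(0,2) | p1:(3,0)->(2,0) | p2:(4,3)->(5,3)
Step 2: p0:(0,2)->(0,1) | p1:(2,0)->(1,0) | p2:(5,3)->(5,2)->EXIT
Step 3: p0:(0,1)->(0,0)->EXIT | p1:(1,0)->(0,0)->EXIT | p2:escaped
Exit steps: [3, 3, 2]
First to escape: p2 at step 2

Answer: 2 2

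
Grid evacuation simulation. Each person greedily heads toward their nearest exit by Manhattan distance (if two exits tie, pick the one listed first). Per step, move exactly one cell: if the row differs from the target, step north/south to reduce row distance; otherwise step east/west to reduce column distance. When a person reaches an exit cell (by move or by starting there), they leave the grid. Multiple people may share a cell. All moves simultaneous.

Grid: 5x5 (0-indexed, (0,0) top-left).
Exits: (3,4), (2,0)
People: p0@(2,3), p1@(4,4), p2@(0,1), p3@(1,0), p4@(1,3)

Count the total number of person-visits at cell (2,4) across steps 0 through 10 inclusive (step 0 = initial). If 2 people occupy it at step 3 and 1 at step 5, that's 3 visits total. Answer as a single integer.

Answer: 0

Derivation:
Step 0: p0@(2,3) p1@(4,4) p2@(0,1) p3@(1,0) p4@(1,3) -> at (2,4): 0 [-], cum=0
Step 1: p0@(3,3) p1@ESC p2@(1,1) p3@ESC p4@(2,3) -> at (2,4): 0 [-], cum=0
Step 2: p0@ESC p1@ESC p2@(2,1) p3@ESC p4@(3,3) -> at (2,4): 0 [-], cum=0
Step 3: p0@ESC p1@ESC p2@ESC p3@ESC p4@ESC -> at (2,4): 0 [-], cum=0
Total visits = 0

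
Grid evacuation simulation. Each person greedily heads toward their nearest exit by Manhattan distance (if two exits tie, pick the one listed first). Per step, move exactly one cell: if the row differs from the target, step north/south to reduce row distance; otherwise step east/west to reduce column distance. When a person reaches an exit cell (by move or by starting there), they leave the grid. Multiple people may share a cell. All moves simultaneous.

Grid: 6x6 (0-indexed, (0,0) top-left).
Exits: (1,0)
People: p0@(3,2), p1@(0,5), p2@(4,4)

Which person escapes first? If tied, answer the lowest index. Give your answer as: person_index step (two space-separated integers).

Answer: 0 4

Derivation:
Step 1: p0:(3,2)->(2,2) | p1:(0,5)->(1,5) | p2:(4,4)->(3,4)
Step 2: p0:(2,2)->(1,2) | p1:(1,5)->(1,4) | p2:(3,4)->(2,4)
Step 3: p0:(1,2)->(1,1) | p1:(1,4)->(1,3) | p2:(2,4)->(1,4)
Step 4: p0:(1,1)->(1,0)->EXIT | p1:(1,3)->(1,2) | p2:(1,4)->(1,3)
Step 5: p0:escaped | p1:(1,2)->(1,1) | p2:(1,3)->(1,2)
Step 6: p0:escaped | p1:(1,1)->(1,0)->EXIT | p2:(1,2)->(1,1)
Step 7: p0:escaped | p1:escaped | p2:(1,1)->(1,0)->EXIT
Exit steps: [4, 6, 7]
First to escape: p0 at step 4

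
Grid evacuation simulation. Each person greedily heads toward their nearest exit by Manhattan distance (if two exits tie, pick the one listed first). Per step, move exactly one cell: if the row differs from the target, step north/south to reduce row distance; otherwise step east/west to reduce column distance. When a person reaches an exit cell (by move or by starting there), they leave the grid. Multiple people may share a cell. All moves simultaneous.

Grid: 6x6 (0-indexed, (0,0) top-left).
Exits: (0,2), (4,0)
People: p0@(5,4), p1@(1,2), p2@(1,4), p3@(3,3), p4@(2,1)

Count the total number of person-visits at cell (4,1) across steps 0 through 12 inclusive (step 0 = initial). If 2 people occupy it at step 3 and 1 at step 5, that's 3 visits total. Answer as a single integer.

Step 0: p0@(5,4) p1@(1,2) p2@(1,4) p3@(3,3) p4@(2,1) -> at (4,1): 0 [-], cum=0
Step 1: p0@(4,4) p1@ESC p2@(0,4) p3@(2,3) p4@(1,1) -> at (4,1): 0 [-], cum=0
Step 2: p0@(4,3) p1@ESC p2@(0,3) p3@(1,3) p4@(0,1) -> at (4,1): 0 [-], cum=0
Step 3: p0@(4,2) p1@ESC p2@ESC p3@(0,3) p4@ESC -> at (4,1): 0 [-], cum=0
Step 4: p0@(4,1) p1@ESC p2@ESC p3@ESC p4@ESC -> at (4,1): 1 [p0], cum=1
Step 5: p0@ESC p1@ESC p2@ESC p3@ESC p4@ESC -> at (4,1): 0 [-], cum=1
Total visits = 1

Answer: 1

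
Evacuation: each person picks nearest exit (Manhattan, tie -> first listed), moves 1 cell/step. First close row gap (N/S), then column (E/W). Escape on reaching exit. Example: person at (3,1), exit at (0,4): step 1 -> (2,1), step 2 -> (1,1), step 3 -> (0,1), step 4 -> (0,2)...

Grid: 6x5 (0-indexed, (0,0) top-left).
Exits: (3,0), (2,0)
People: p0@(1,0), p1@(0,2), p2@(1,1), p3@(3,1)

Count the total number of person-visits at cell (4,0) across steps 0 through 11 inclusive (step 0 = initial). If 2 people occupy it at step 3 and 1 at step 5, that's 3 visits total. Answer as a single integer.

Step 0: p0@(1,0) p1@(0,2) p2@(1,1) p3@(3,1) -> at (4,0): 0 [-], cum=0
Step 1: p0@ESC p1@(1,2) p2@(2,1) p3@ESC -> at (4,0): 0 [-], cum=0
Step 2: p0@ESC p1@(2,2) p2@ESC p3@ESC -> at (4,0): 0 [-], cum=0
Step 3: p0@ESC p1@(2,1) p2@ESC p3@ESC -> at (4,0): 0 [-], cum=0
Step 4: p0@ESC p1@ESC p2@ESC p3@ESC -> at (4,0): 0 [-], cum=0
Total visits = 0

Answer: 0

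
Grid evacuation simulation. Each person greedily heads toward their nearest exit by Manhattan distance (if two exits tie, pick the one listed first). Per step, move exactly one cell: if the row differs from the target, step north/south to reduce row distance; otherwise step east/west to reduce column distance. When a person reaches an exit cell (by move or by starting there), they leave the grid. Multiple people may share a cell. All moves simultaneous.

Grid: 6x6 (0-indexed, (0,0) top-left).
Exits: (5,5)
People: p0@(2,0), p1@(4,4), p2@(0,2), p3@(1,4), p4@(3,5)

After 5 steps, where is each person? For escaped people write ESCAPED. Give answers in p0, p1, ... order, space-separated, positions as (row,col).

Step 1: p0:(2,0)->(3,0) | p1:(4,4)->(5,4) | p2:(0,2)->(1,2) | p3:(1,4)->(2,4) | p4:(3,5)->(4,5)
Step 2: p0:(3,0)->(4,0) | p1:(5,4)->(5,5)->EXIT | p2:(1,2)->(2,2) | p3:(2,4)->(3,4) | p4:(4,5)->(5,5)->EXIT
Step 3: p0:(4,0)->(5,0) | p1:escaped | p2:(2,2)->(3,2) | p3:(3,4)->(4,4) | p4:escaped
Step 4: p0:(5,0)->(5,1) | p1:escaped | p2:(3,2)->(4,2) | p3:(4,4)->(5,4) | p4:escaped
Step 5: p0:(5,1)->(5,2) | p1:escaped | p2:(4,2)->(5,2) | p3:(5,4)->(5,5)->EXIT | p4:escaped

(5,2) ESCAPED (5,2) ESCAPED ESCAPED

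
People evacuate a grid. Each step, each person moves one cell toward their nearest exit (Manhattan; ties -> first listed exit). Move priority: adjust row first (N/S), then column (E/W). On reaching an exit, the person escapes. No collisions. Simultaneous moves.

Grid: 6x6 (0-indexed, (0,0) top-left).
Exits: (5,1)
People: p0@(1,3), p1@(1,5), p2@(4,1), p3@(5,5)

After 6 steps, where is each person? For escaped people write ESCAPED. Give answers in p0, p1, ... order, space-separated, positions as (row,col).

Step 1: p0:(1,3)->(2,3) | p1:(1,5)->(2,5) | p2:(4,1)->(5,1)->EXIT | p3:(5,5)->(5,4)
Step 2: p0:(2,3)->(3,3) | p1:(2,5)->(3,5) | p2:escaped | p3:(5,4)->(5,3)
Step 3: p0:(3,3)->(4,3) | p1:(3,5)->(4,5) | p2:escaped | p3:(5,3)->(5,2)
Step 4: p0:(4,3)->(5,3) | p1:(4,5)->(5,5) | p2:escaped | p3:(5,2)->(5,1)->EXIT
Step 5: p0:(5,3)->(5,2) | p1:(5,5)->(5,4) | p2:escaped | p3:escaped
Step 6: p0:(5,2)->(5,1)->EXIT | p1:(5,4)->(5,3) | p2:escaped | p3:escaped

ESCAPED (5,3) ESCAPED ESCAPED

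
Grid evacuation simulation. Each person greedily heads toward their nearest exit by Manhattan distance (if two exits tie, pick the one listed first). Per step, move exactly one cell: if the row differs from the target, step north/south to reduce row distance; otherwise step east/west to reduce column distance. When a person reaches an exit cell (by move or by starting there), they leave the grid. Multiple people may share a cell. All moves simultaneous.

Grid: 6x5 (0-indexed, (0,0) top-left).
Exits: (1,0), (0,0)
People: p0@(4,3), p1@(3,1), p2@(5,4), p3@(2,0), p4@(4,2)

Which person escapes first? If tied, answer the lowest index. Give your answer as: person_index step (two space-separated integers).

Answer: 3 1

Derivation:
Step 1: p0:(4,3)->(3,3) | p1:(3,1)->(2,1) | p2:(5,4)->(4,4) | p3:(2,0)->(1,0)->EXIT | p4:(4,2)->(3,2)
Step 2: p0:(3,3)->(2,3) | p1:(2,1)->(1,1) | p2:(4,4)->(3,4) | p3:escaped | p4:(3,2)->(2,2)
Step 3: p0:(2,3)->(1,3) | p1:(1,1)->(1,0)->EXIT | p2:(3,4)->(2,4) | p3:escaped | p4:(2,2)->(1,2)
Step 4: p0:(1,3)->(1,2) | p1:escaped | p2:(2,4)->(1,4) | p3:escaped | p4:(1,2)->(1,1)
Step 5: p0:(1,2)->(1,1) | p1:escaped | p2:(1,4)->(1,3) | p3:escaped | p4:(1,1)->(1,0)->EXIT
Step 6: p0:(1,1)->(1,0)->EXIT | p1:escaped | p2:(1,3)->(1,2) | p3:escaped | p4:escaped
Step 7: p0:escaped | p1:escaped | p2:(1,2)->(1,1) | p3:escaped | p4:escaped
Step 8: p0:escaped | p1:escaped | p2:(1,1)->(1,0)->EXIT | p3:escaped | p4:escaped
Exit steps: [6, 3, 8, 1, 5]
First to escape: p3 at step 1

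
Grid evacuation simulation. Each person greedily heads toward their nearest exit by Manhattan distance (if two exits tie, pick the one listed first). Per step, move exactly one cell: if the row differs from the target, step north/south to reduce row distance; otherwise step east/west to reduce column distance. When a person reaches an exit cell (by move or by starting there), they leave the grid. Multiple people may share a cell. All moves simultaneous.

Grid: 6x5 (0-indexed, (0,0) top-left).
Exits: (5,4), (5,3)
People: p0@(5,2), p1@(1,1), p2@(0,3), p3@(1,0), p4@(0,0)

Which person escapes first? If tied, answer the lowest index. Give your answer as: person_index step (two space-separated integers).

Answer: 0 1

Derivation:
Step 1: p0:(5,2)->(5,3)->EXIT | p1:(1,1)->(2,1) | p2:(0,3)->(1,3) | p3:(1,0)->(2,0) | p4:(0,0)->(1,0)
Step 2: p0:escaped | p1:(2,1)->(3,1) | p2:(1,3)->(2,3) | p3:(2,0)->(3,0) | p4:(1,0)->(2,0)
Step 3: p0:escaped | p1:(3,1)->(4,1) | p2:(2,3)->(3,3) | p3:(3,0)->(4,0) | p4:(2,0)->(3,0)
Step 4: p0:escaped | p1:(4,1)->(5,1) | p2:(3,3)->(4,3) | p3:(4,0)->(5,0) | p4:(3,0)->(4,0)
Step 5: p0:escaped | p1:(5,1)->(5,2) | p2:(4,3)->(5,3)->EXIT | p3:(5,0)->(5,1) | p4:(4,0)->(5,0)
Step 6: p0:escaped | p1:(5,2)->(5,3)->EXIT | p2:escaped | p3:(5,1)->(5,2) | p4:(5,0)->(5,1)
Step 7: p0:escaped | p1:escaped | p2:escaped | p3:(5,2)->(5,3)->EXIT | p4:(5,1)->(5,2)
Step 8: p0:escaped | p1:escaped | p2:escaped | p3:escaped | p4:(5,2)->(5,3)->EXIT
Exit steps: [1, 6, 5, 7, 8]
First to escape: p0 at step 1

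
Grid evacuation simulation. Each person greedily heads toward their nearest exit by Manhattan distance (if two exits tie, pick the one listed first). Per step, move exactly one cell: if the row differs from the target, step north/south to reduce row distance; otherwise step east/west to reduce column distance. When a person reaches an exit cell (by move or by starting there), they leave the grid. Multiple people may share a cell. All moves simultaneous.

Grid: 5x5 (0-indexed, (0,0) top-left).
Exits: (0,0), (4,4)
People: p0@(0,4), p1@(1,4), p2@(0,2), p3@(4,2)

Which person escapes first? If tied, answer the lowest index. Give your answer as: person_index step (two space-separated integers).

Answer: 2 2

Derivation:
Step 1: p0:(0,4)->(0,3) | p1:(1,4)->(2,4) | p2:(0,2)->(0,1) | p3:(4,2)->(4,3)
Step 2: p0:(0,3)->(0,2) | p1:(2,4)->(3,4) | p2:(0,1)->(0,0)->EXIT | p3:(4,3)->(4,4)->EXIT
Step 3: p0:(0,2)->(0,1) | p1:(3,4)->(4,4)->EXIT | p2:escaped | p3:escaped
Step 4: p0:(0,1)->(0,0)->EXIT | p1:escaped | p2:escaped | p3:escaped
Exit steps: [4, 3, 2, 2]
First to escape: p2 at step 2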